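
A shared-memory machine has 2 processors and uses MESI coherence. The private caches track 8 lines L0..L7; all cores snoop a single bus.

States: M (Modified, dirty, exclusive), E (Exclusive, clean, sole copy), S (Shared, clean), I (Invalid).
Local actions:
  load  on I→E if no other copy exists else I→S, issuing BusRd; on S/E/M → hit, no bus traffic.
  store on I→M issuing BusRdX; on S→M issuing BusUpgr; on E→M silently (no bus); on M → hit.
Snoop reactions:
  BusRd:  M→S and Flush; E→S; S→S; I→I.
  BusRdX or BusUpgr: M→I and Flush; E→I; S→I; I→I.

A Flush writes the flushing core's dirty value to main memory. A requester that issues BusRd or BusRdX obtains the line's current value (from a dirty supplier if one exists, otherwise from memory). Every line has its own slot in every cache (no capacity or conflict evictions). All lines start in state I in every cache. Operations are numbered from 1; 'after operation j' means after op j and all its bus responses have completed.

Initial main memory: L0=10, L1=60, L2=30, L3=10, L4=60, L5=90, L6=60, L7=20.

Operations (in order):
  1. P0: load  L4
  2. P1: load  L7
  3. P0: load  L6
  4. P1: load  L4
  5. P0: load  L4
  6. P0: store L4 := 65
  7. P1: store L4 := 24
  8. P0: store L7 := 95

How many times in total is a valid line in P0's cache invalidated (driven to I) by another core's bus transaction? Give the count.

step 1: P0: load  L4  ⟶  EI  (L4)  txn=BusRd  M[L4]=60
step 2: P1: load  L7  ⟶  IE  (L7)  txn=BusRd  M[L7]=20
step 3: P0: load  L6  ⟶  EI  (L6)  txn=BusRd  M[L6]=60
step 4: P1: load  L4  ⟶  SS  (L4)  txn=BusRd  M[L4]=60
step 5: P0: load  L4  ⟶  SS  (L4)  txn=∅  M[L4]=60
step 6: P0: store L4 := 65  ⟶  MI  (L4)  txn=BusUpgr  M[L4]=60
step 7: P1: store L4 := 24  ⟶  IM  (L4)  txn=BusRdX+Flush  M[L4]=65
step 8: P0: store L7 := 95  ⟶  MI  (L7)  txn=BusRdX  M[L7]=20

invalidations = 1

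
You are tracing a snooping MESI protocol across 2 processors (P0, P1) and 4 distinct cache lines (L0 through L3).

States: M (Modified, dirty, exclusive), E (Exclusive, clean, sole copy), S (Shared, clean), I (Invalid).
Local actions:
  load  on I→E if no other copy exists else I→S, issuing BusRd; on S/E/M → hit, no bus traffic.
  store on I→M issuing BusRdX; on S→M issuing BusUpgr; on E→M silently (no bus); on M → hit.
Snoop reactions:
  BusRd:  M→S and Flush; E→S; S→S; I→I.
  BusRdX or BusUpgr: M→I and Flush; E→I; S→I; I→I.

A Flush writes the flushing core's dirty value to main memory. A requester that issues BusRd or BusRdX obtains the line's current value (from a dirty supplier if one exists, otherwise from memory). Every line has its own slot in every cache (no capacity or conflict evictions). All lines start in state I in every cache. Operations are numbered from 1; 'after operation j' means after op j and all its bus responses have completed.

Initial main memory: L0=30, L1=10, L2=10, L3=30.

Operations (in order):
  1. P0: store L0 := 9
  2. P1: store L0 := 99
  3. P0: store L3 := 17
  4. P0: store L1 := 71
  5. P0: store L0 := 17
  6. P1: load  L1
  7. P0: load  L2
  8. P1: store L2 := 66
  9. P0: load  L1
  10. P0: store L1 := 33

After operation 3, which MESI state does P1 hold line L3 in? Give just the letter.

[1] P0: store L0 := 9 | P0:M(9), P1:I | bus: BusRdX
[2] P1: store L0 := 99 | P0:I, P1:M(99) | bus: BusRdX,Flush
[3] P0: store L3 := 17 | P0:M(17), P1:I | bus: BusRdX
[4] P0: store L1 := 71 | P0:M(71), P1:I | bus: BusRdX
[5] P0: store L0 := 17 | P0:M(17), P1:I | bus: BusRdX,Flush
[6] P1: load  L1 | P0:S(71), P1:S(71) | bus: BusRd,Flush
[7] P0: load  L2 | P0:E(10), P1:I | bus: BusRd
[8] P1: store L2 := 66 | P0:I, P1:M(66) | bus: BusRdX
[9] P0: load  L1 | P0:S(71), P1:S(71) | bus: none
[10] P0: store L1 := 33 | P0:M(33), P1:I | bus: BusUpgr

state = I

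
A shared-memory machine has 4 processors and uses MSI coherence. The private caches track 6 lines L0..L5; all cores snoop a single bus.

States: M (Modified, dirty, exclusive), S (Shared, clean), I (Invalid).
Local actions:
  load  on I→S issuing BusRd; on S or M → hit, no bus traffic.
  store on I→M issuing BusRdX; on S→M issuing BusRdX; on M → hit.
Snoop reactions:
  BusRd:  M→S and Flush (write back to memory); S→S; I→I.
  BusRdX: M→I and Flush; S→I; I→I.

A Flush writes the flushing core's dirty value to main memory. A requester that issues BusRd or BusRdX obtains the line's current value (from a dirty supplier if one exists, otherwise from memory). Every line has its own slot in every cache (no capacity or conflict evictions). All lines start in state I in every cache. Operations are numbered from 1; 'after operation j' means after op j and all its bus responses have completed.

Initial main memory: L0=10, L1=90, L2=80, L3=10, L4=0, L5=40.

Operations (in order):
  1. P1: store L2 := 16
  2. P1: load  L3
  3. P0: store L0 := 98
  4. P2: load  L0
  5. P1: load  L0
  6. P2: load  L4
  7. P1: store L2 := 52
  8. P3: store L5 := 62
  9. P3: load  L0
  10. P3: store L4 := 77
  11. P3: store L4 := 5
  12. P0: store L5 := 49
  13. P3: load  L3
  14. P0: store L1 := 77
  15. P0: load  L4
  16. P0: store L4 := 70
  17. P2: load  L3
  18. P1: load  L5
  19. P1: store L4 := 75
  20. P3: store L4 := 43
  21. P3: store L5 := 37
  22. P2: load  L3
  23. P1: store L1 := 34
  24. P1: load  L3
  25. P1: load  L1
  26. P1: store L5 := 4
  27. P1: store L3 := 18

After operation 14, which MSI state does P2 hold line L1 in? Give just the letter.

state = I

[1] P1: store L2 := 16 | P0:I, P1:M(16), P2:I, P3:I | bus: BusRdX
[2] P1: load  L3 | P0:I, P1:S(10), P2:I, P3:I | bus: BusRd
[3] P0: store L0 := 98 | P0:M(98), P1:I, P2:I, P3:I | bus: BusRdX
[4] P2: load  L0 | P0:S(98), P1:I, P2:S(98), P3:I | bus: BusRd,Flush
[5] P1: load  L0 | P0:S(98), P1:S(98), P2:S(98), P3:I | bus: BusRd
[6] P2: load  L4 | P0:I, P1:I, P2:S(0), P3:I | bus: BusRd
[7] P1: store L2 := 52 | P0:I, P1:M(52), P2:I, P3:I | bus: none
[8] P3: store L5 := 62 | P0:I, P1:I, P2:I, P3:M(62) | bus: BusRdX
[9] P3: load  L0 | P0:S(98), P1:S(98), P2:S(98), P3:S(98) | bus: BusRd
[10] P3: store L4 := 77 | P0:I, P1:I, P2:I, P3:M(77) | bus: BusRdX
[11] P3: store L4 := 5 | P0:I, P1:I, P2:I, P3:M(5) | bus: none
[12] P0: store L5 := 49 | P0:M(49), P1:I, P2:I, P3:I | bus: BusRdX,Flush
[13] P3: load  L3 | P0:I, P1:S(10), P2:I, P3:S(10) | bus: BusRd
[14] P0: store L1 := 77 | P0:M(77), P1:I, P2:I, P3:I | bus: BusRdX
[15] P0: load  L4 | P0:S(5), P1:I, P2:I, P3:S(5) | bus: BusRd,Flush
[16] P0: store L4 := 70 | P0:M(70), P1:I, P2:I, P3:I | bus: BusRdX
[17] P2: load  L3 | P0:I, P1:S(10), P2:S(10), P3:S(10) | bus: BusRd
[18] P1: load  L5 | P0:S(49), P1:S(49), P2:I, P3:I | bus: BusRd,Flush
[19] P1: store L4 := 75 | P0:I, P1:M(75), P2:I, P3:I | bus: BusRdX,Flush
[20] P3: store L4 := 43 | P0:I, P1:I, P2:I, P3:M(43) | bus: BusRdX,Flush
[21] P3: store L5 := 37 | P0:I, P1:I, P2:I, P3:M(37) | bus: BusRdX
[22] P2: load  L3 | P0:I, P1:S(10), P2:S(10), P3:S(10) | bus: none
[23] P1: store L1 := 34 | P0:I, P1:M(34), P2:I, P3:I | bus: BusRdX,Flush
[24] P1: load  L3 | P0:I, P1:S(10), P2:S(10), P3:S(10) | bus: none
[25] P1: load  L1 | P0:I, P1:M(34), P2:I, P3:I | bus: none
[26] P1: store L5 := 4 | P0:I, P1:M(4), P2:I, P3:I | bus: BusRdX,Flush
[27] P1: store L3 := 18 | P0:I, P1:M(18), P2:I, P3:I | bus: BusRdX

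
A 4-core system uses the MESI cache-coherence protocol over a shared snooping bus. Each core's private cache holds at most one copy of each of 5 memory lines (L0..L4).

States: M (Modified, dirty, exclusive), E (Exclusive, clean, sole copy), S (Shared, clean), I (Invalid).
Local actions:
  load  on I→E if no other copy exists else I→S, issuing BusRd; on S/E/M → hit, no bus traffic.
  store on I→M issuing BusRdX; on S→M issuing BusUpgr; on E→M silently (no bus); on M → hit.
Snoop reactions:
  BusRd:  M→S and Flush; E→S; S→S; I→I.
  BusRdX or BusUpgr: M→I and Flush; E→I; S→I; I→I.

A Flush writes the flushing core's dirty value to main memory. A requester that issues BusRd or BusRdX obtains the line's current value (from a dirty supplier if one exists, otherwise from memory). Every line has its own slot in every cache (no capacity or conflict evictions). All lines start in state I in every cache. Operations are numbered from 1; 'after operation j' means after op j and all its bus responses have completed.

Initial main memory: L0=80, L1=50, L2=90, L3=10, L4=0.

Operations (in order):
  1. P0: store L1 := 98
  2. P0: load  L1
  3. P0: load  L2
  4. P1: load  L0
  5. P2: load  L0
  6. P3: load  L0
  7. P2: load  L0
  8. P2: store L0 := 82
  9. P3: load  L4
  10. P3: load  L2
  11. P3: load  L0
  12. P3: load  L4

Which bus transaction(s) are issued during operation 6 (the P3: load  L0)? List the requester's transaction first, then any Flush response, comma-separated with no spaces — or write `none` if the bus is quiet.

  op1 P0: store L1 := 98 → M/I/I/I on L1; bus BusRdX; mem=50
  op2 P0: load  L1 → M/I/I/I on L1; bus (none); mem=50
  op3 P0: load  L2 → E/I/I/I on L2; bus BusRd; mem=90
  op4 P1: load  L0 → I/E/I/I on L0; bus BusRd; mem=80
  op5 P2: load  L0 → I/S/S/I on L0; bus BusRd; mem=80
  op6 P3: load  L0 → I/S/S/S on L0; bus BusRd; mem=80
  op7 P2: load  L0 → I/S/S/S on L0; bus (none); mem=80
  op8 P2: store L0 := 82 → I/I/M/I on L0; bus BusUpgr; mem=80
  op9 P3: load  L4 → I/I/I/E on L4; bus BusRd; mem=0
  op10 P3: load  L2 → S/I/I/S on L2; bus BusRd; mem=90
  op11 P3: load  L0 → I/I/S/S on L0; bus BusRd Flush; mem=82
  op12 P3: load  L4 → I/I/I/E on L4; bus (none); mem=0

bus = BusRd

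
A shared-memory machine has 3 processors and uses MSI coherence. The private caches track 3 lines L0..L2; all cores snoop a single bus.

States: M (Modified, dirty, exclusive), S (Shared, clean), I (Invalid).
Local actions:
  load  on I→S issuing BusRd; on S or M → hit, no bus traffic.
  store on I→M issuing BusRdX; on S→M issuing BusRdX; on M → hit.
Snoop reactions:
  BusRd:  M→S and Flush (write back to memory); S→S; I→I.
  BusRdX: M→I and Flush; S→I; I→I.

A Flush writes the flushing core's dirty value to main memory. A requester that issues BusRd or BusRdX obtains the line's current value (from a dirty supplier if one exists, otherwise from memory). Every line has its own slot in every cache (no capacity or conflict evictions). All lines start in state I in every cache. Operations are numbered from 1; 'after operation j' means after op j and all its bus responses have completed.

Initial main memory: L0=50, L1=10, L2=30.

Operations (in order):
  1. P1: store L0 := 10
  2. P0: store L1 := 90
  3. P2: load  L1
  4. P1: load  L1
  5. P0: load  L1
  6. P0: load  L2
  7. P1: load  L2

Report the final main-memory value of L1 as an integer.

[1] P1: store L0 := 10 | P0:I, P1:M(10), P2:I | bus: BusRdX
[2] P0: store L1 := 90 | P0:M(90), P1:I, P2:I | bus: BusRdX
[3] P2: load  L1 | P0:S(90), P1:I, P2:S(90) | bus: BusRd,Flush
[4] P1: load  L1 | P0:S(90), P1:S(90), P2:S(90) | bus: BusRd
[5] P0: load  L1 | P0:S(90), P1:S(90), P2:S(90) | bus: none
[6] P0: load  L2 | P0:S(30), P1:I, P2:I | bus: BusRd
[7] P1: load  L2 | P0:S(30), P1:S(30), P2:I | bus: BusRd

memory[L1] = 90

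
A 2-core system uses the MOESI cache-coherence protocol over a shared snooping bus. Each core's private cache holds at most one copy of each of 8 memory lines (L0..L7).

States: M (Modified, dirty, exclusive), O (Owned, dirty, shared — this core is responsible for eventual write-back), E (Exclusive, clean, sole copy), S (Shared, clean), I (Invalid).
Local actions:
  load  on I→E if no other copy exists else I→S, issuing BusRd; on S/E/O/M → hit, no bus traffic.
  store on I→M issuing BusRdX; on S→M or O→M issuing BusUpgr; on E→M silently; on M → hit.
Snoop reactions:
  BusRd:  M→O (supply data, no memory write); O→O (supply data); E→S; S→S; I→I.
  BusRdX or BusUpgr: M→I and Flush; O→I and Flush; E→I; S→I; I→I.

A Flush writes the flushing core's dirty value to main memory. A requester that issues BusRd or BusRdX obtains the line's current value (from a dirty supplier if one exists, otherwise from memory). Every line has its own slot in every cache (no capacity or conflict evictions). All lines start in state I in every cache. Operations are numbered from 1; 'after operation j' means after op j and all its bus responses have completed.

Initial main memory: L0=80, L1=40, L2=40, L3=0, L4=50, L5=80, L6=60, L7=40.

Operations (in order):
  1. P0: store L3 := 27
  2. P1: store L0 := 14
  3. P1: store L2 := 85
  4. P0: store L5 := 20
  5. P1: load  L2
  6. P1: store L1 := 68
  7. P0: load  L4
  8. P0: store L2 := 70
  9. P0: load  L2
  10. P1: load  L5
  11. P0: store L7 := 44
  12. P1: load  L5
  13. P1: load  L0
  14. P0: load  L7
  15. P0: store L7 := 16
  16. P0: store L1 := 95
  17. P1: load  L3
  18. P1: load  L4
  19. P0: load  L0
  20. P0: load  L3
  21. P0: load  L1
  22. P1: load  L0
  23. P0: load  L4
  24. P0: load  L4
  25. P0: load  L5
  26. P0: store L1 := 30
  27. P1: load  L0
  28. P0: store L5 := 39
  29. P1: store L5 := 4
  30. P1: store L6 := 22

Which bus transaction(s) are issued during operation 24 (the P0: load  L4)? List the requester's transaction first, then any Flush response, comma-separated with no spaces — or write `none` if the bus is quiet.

  op1 P0: store L3 := 27 → M/I on L3; bus BusRdX; mem=0
  op2 P1: store L0 := 14 → I/M on L0; bus BusRdX; mem=80
  op3 P1: store L2 := 85 → I/M on L2; bus BusRdX; mem=40
  op4 P0: store L5 := 20 → M/I on L5; bus BusRdX; mem=80
  op5 P1: load  L2 → I/M on L2; bus (none); mem=40
  op6 P1: store L1 := 68 → I/M on L1; bus BusRdX; mem=40
  op7 P0: load  L4 → E/I on L4; bus BusRd; mem=50
  op8 P0: store L2 := 70 → M/I on L2; bus BusRdX Flush; mem=85
  op9 P0: load  L2 → M/I on L2; bus (none); mem=85
  op10 P1: load  L5 → O/S on L5; bus BusRd; mem=80
  op11 P0: store L7 := 44 → M/I on L7; bus BusRdX; mem=40
  op12 P1: load  L5 → O/S on L5; bus (none); mem=80
  op13 P1: load  L0 → I/M on L0; bus (none); mem=80
  op14 P0: load  L7 → M/I on L7; bus (none); mem=40
  op15 P0: store L7 := 16 → M/I on L7; bus (none); mem=40
  op16 P0: store L1 := 95 → M/I on L1; bus BusRdX Flush; mem=68
  op17 P1: load  L3 → O/S on L3; bus BusRd; mem=0
  op18 P1: load  L4 → S/S on L4; bus BusRd; mem=50
  op19 P0: load  L0 → S/O on L0; bus BusRd; mem=80
  op20 P0: load  L3 → O/S on L3; bus (none); mem=0
  op21 P0: load  L1 → M/I on L1; bus (none); mem=68
  op22 P1: load  L0 → S/O on L0; bus (none); mem=80
  op23 P0: load  L4 → S/S on L4; bus (none); mem=50
  op24 P0: load  L4 → S/S on L4; bus (none); mem=50
  op25 P0: load  L5 → O/S on L5; bus (none); mem=80
  op26 P0: store L1 := 30 → M/I on L1; bus (none); mem=68
  op27 P1: load  L0 → S/O on L0; bus (none); mem=80
  op28 P0: store L5 := 39 → M/I on L5; bus BusUpgr; mem=80
  op29 P1: store L5 := 4 → I/M on L5; bus BusRdX Flush; mem=39
  op30 P1: store L6 := 22 → I/M on L6; bus BusRdX; mem=60

bus = none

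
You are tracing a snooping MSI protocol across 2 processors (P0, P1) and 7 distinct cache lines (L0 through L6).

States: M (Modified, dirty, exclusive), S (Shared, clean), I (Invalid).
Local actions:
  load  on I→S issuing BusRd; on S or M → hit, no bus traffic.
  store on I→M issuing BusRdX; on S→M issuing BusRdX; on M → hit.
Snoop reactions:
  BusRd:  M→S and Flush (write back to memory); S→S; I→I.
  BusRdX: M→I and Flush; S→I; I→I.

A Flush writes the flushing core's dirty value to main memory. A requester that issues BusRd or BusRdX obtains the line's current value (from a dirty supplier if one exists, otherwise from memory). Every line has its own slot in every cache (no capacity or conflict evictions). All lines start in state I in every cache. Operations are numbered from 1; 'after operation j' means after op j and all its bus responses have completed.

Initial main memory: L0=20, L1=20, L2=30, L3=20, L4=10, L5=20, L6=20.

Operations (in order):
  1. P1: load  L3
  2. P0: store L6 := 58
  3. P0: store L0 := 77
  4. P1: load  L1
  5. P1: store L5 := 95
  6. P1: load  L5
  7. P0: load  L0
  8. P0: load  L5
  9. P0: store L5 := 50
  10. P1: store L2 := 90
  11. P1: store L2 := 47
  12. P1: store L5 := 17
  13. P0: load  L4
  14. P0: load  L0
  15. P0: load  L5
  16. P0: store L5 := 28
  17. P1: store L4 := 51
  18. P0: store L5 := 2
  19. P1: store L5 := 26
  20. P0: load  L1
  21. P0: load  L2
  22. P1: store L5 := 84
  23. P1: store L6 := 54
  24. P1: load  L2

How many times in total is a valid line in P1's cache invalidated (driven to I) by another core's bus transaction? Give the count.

  op1 P1: load  L3 → I/S on L3; bus BusRd; mem=20
  op2 P0: store L6 := 58 → M/I on L6; bus BusRdX; mem=20
  op3 P0: store L0 := 77 → M/I on L0; bus BusRdX; mem=20
  op4 P1: load  L1 → I/S on L1; bus BusRd; mem=20
  op5 P1: store L5 := 95 → I/M on L5; bus BusRdX; mem=20
  op6 P1: load  L5 → I/M on L5; bus (none); mem=20
  op7 P0: load  L0 → M/I on L0; bus (none); mem=20
  op8 P0: load  L5 → S/S on L5; bus BusRd Flush; mem=95
  op9 P0: store L5 := 50 → M/I on L5; bus BusRdX; mem=95
  op10 P1: store L2 := 90 → I/M on L2; bus BusRdX; mem=30
  op11 P1: store L2 := 47 → I/M on L2; bus (none); mem=30
  op12 P1: store L5 := 17 → I/M on L5; bus BusRdX Flush; mem=50
  op13 P0: load  L4 → S/I on L4; bus BusRd; mem=10
  op14 P0: load  L0 → M/I on L0; bus (none); mem=20
  op15 P0: load  L5 → S/S on L5; bus BusRd Flush; mem=17
  op16 P0: store L5 := 28 → M/I on L5; bus BusRdX; mem=17
  op17 P1: store L4 := 51 → I/M on L4; bus BusRdX; mem=10
  op18 P0: store L5 := 2 → M/I on L5; bus (none); mem=17
  op19 P1: store L5 := 26 → I/M on L5; bus BusRdX Flush; mem=2
  op20 P0: load  L1 → S/S on L1; bus BusRd; mem=20
  op21 P0: load  L2 → S/S on L2; bus BusRd Flush; mem=47
  op22 P1: store L5 := 84 → I/M on L5; bus (none); mem=2
  op23 P1: store L6 := 54 → I/M on L6; bus BusRdX Flush; mem=58
  op24 P1: load  L2 → S/S on L2; bus (none); mem=47

invalidations = 2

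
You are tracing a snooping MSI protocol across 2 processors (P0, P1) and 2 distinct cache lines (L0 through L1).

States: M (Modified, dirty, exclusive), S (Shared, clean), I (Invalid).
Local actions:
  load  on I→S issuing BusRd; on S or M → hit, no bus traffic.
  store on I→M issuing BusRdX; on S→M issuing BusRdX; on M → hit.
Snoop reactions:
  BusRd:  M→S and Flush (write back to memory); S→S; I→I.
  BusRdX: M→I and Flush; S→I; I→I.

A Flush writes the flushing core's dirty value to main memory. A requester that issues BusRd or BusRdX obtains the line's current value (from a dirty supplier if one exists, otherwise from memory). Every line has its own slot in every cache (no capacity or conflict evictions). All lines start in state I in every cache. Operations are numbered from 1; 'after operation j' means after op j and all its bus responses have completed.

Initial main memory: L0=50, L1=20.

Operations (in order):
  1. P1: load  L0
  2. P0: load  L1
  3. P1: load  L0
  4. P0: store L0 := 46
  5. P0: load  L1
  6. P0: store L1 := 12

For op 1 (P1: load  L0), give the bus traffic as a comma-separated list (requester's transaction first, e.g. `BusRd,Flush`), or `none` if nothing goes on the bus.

[1] P1: load  L0 | P0:I, P1:S(50) | bus: BusRd
[2] P0: load  L1 | P0:S(20), P1:I | bus: BusRd
[3] P1: load  L0 | P0:I, P1:S(50) | bus: none
[4] P0: store L0 := 46 | P0:M(46), P1:I | bus: BusRdX
[5] P0: load  L1 | P0:S(20), P1:I | bus: none
[6] P0: store L1 := 12 | P0:M(12), P1:I | bus: BusRdX

bus = BusRd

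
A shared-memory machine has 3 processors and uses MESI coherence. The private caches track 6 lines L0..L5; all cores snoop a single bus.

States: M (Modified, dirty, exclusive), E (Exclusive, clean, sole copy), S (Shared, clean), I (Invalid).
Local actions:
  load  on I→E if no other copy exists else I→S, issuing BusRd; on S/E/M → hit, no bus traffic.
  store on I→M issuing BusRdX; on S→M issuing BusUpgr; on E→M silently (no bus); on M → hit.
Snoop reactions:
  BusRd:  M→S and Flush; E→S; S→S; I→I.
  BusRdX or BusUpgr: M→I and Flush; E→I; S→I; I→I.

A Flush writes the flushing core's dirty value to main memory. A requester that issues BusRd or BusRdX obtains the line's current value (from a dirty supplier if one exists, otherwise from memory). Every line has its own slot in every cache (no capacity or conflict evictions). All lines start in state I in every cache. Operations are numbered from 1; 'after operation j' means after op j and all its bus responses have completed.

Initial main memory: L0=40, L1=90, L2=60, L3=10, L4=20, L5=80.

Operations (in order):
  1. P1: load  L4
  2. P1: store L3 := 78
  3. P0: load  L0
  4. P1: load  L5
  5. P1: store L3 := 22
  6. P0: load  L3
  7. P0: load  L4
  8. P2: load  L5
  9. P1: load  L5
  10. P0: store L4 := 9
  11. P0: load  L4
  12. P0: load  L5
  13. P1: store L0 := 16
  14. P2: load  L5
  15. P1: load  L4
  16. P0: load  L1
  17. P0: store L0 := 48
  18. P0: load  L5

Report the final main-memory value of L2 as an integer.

memory[L2] = 60

  op1 P1: load  L4 → I/E/I on L4; bus BusRd; mem=20
  op2 P1: store L3 := 78 → I/M/I on L3; bus BusRdX; mem=10
  op3 P0: load  L0 → E/I/I on L0; bus BusRd; mem=40
  op4 P1: load  L5 → I/E/I on L5; bus BusRd; mem=80
  op5 P1: store L3 := 22 → I/M/I on L3; bus (none); mem=10
  op6 P0: load  L3 → S/S/I on L3; bus BusRd Flush; mem=22
  op7 P0: load  L4 → S/S/I on L4; bus BusRd; mem=20
  op8 P2: load  L5 → I/S/S on L5; bus BusRd; mem=80
  op9 P1: load  L5 → I/S/S on L5; bus (none); mem=80
  op10 P0: store L4 := 9 → M/I/I on L4; bus BusUpgr; mem=20
  op11 P0: load  L4 → M/I/I on L4; bus (none); mem=20
  op12 P0: load  L5 → S/S/S on L5; bus BusRd; mem=80
  op13 P1: store L0 := 16 → I/M/I on L0; bus BusRdX; mem=40
  op14 P2: load  L5 → S/S/S on L5; bus (none); mem=80
  op15 P1: load  L4 → S/S/I on L4; bus BusRd Flush; mem=9
  op16 P0: load  L1 → E/I/I on L1; bus BusRd; mem=90
  op17 P0: store L0 := 48 → M/I/I on L0; bus BusRdX Flush; mem=16
  op18 P0: load  L5 → S/S/S on L5; bus (none); mem=80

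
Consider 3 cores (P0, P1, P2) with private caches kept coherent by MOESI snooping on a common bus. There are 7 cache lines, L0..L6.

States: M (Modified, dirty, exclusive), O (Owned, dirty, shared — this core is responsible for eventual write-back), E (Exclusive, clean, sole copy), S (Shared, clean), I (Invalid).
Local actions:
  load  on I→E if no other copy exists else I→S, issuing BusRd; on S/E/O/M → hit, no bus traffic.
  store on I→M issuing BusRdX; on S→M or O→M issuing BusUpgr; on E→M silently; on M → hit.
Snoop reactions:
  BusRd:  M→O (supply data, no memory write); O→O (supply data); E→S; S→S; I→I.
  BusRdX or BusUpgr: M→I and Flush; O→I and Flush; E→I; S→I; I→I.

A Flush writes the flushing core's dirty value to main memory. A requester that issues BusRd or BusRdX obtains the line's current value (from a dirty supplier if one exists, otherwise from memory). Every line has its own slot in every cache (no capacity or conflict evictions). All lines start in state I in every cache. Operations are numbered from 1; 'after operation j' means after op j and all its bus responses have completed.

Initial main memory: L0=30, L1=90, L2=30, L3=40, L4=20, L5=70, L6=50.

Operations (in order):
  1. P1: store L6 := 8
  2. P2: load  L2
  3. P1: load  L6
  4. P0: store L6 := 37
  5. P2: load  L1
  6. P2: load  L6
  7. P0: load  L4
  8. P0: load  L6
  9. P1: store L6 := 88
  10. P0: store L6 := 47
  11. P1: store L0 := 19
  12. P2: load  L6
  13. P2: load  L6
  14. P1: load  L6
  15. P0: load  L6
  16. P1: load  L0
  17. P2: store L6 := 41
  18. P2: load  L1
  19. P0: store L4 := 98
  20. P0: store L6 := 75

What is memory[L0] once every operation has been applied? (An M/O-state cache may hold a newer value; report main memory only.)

step 1: P1: store L6 := 8  ⟶  IMI  (L6)  txn=BusRdX  M[L6]=50
step 2: P2: load  L2  ⟶  IIE  (L2)  txn=BusRd  M[L2]=30
step 3: P1: load  L6  ⟶  IMI  (L6)  txn=∅  M[L6]=50
step 4: P0: store L6 := 37  ⟶  MII  (L6)  txn=BusRdX+Flush  M[L6]=8
step 5: P2: load  L1  ⟶  IIE  (L1)  txn=BusRd  M[L1]=90
step 6: P2: load  L6  ⟶  OIS  (L6)  txn=BusRd  M[L6]=8
step 7: P0: load  L4  ⟶  EII  (L4)  txn=BusRd  M[L4]=20
step 8: P0: load  L6  ⟶  OIS  (L6)  txn=∅  M[L6]=8
step 9: P1: store L6 := 88  ⟶  IMI  (L6)  txn=BusRdX+Flush  M[L6]=37
step 10: P0: store L6 := 47  ⟶  MII  (L6)  txn=BusRdX+Flush  M[L6]=88
step 11: P1: store L0 := 19  ⟶  IMI  (L0)  txn=BusRdX  M[L0]=30
step 12: P2: load  L6  ⟶  OIS  (L6)  txn=BusRd  M[L6]=88
step 13: P2: load  L6  ⟶  OIS  (L6)  txn=∅  M[L6]=88
step 14: P1: load  L6  ⟶  OSS  (L6)  txn=BusRd  M[L6]=88
step 15: P0: load  L6  ⟶  OSS  (L6)  txn=∅  M[L6]=88
step 16: P1: load  L0  ⟶  IMI  (L0)  txn=∅  M[L0]=30
step 17: P2: store L6 := 41  ⟶  IIM  (L6)  txn=BusUpgr+Flush  M[L6]=47
step 18: P2: load  L1  ⟶  IIE  (L1)  txn=∅  M[L1]=90
step 19: P0: store L4 := 98  ⟶  MII  (L4)  txn=∅  M[L4]=20
step 20: P0: store L6 := 75  ⟶  MII  (L6)  txn=BusRdX+Flush  M[L6]=41

memory[L0] = 30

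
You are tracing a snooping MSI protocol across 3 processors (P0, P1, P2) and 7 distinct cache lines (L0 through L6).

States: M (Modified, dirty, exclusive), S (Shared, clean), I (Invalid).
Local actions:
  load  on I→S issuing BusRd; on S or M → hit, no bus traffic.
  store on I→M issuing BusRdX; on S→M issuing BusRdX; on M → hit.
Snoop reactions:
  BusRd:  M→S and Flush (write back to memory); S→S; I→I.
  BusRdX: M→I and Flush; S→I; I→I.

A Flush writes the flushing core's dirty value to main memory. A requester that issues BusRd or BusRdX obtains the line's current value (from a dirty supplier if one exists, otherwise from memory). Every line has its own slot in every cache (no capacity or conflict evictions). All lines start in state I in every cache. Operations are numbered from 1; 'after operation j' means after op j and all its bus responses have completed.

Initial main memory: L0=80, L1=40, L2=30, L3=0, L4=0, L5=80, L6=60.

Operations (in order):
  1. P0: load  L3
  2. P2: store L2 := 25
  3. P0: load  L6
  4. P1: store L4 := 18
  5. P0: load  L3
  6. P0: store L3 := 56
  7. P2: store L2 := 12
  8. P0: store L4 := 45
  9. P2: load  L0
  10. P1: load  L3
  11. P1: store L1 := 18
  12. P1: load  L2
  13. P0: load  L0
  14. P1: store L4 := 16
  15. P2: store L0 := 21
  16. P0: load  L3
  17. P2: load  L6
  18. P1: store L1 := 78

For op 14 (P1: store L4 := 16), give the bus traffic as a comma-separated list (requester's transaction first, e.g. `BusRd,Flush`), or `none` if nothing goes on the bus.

step 1: P0: load  L3  ⟶  SII  (L3)  txn=BusRd  M[L3]=0
step 2: P2: store L2 := 25  ⟶  IIM  (L2)  txn=BusRdX  M[L2]=30
step 3: P0: load  L6  ⟶  SII  (L6)  txn=BusRd  M[L6]=60
step 4: P1: store L4 := 18  ⟶  IMI  (L4)  txn=BusRdX  M[L4]=0
step 5: P0: load  L3  ⟶  SII  (L3)  txn=∅  M[L3]=0
step 6: P0: store L3 := 56  ⟶  MII  (L3)  txn=BusRdX  M[L3]=0
step 7: P2: store L2 := 12  ⟶  IIM  (L2)  txn=∅  M[L2]=30
step 8: P0: store L4 := 45  ⟶  MII  (L4)  txn=BusRdX+Flush  M[L4]=18
step 9: P2: load  L0  ⟶  IIS  (L0)  txn=BusRd  M[L0]=80
step 10: P1: load  L3  ⟶  SSI  (L3)  txn=BusRd+Flush  M[L3]=56
step 11: P1: store L1 := 18  ⟶  IMI  (L1)  txn=BusRdX  M[L1]=40
step 12: P1: load  L2  ⟶  ISS  (L2)  txn=BusRd+Flush  M[L2]=12
step 13: P0: load  L0  ⟶  SIS  (L0)  txn=BusRd  M[L0]=80
step 14: P1: store L4 := 16  ⟶  IMI  (L4)  txn=BusRdX+Flush  M[L4]=45
step 15: P2: store L0 := 21  ⟶  IIM  (L0)  txn=BusRdX  M[L0]=80
step 16: P0: load  L3  ⟶  SSI  (L3)  txn=∅  M[L3]=56
step 17: P2: load  L6  ⟶  SIS  (L6)  txn=BusRd  M[L6]=60
step 18: P1: store L1 := 78  ⟶  IMI  (L1)  txn=∅  M[L1]=40

bus = BusRdX,Flush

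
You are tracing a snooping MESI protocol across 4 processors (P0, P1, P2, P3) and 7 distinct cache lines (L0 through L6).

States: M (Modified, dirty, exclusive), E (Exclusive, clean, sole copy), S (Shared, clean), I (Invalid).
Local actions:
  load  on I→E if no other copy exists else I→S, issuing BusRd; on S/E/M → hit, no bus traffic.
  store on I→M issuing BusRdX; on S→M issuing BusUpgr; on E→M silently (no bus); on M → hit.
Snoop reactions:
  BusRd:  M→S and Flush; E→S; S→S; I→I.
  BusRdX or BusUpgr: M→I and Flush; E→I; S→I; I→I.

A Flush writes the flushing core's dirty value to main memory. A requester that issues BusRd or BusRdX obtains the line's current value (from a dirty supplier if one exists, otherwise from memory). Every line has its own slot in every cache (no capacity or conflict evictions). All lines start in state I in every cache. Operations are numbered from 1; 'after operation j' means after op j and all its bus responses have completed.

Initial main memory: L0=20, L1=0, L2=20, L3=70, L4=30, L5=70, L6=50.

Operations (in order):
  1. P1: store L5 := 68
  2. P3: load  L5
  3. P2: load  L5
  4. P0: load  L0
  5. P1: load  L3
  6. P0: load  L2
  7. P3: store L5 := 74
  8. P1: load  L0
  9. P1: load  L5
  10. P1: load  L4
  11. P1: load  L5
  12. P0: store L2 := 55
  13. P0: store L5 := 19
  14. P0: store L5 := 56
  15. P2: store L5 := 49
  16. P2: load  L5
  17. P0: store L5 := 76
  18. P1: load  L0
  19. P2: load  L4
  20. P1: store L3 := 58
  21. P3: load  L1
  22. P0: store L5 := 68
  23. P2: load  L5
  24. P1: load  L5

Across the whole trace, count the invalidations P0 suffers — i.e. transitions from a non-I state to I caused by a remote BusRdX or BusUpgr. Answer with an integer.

1. P1: store L5 := 68  bus=[BusRdX]  L5: P0=I P1=M P2=I P3=I  mem[L5]=70
2. P3: load  L5  bus=[BusRd,Flush]  L5: P0=I P1=S P2=I P3=S  mem[L5]=68
3. P2: load  L5  bus=[BusRd]  L5: P0=I P1=S P2=S P3=S  mem[L5]=68
4. P0: load  L0  bus=[BusRd]  L0: P0=E P1=I P2=I P3=I  mem[L0]=20
5. P1: load  L3  bus=[BusRd]  L3: P0=I P1=E P2=I P3=I  mem[L3]=70
6. P0: load  L2  bus=[BusRd]  L2: P0=E P1=I P2=I P3=I  mem[L2]=20
7. P3: store L5 := 74  bus=[BusUpgr]  L5: P0=I P1=I P2=I P3=M  mem[L5]=68
8. P1: load  L0  bus=[BusRd]  L0: P0=S P1=S P2=I P3=I  mem[L0]=20
9. P1: load  L5  bus=[BusRd,Flush]  L5: P0=I P1=S P2=I P3=S  mem[L5]=74
10. P1: load  L4  bus=[BusRd]  L4: P0=I P1=E P2=I P3=I  mem[L4]=30
11. P1: load  L5  bus=[-]  L5: P0=I P1=S P2=I P3=S  mem[L5]=74
12. P0: store L2 := 55  bus=[-]  L2: P0=M P1=I P2=I P3=I  mem[L2]=20
13. P0: store L5 := 19  bus=[BusRdX]  L5: P0=M P1=I P2=I P3=I  mem[L5]=74
14. P0: store L5 := 56  bus=[-]  L5: P0=M P1=I P2=I P3=I  mem[L5]=74
15. P2: store L5 := 49  bus=[BusRdX,Flush]  L5: P0=I P1=I P2=M P3=I  mem[L5]=56
16. P2: load  L5  bus=[-]  L5: P0=I P1=I P2=M P3=I  mem[L5]=56
17. P0: store L5 := 76  bus=[BusRdX,Flush]  L5: P0=M P1=I P2=I P3=I  mem[L5]=49
18. P1: load  L0  bus=[-]  L0: P0=S P1=S P2=I P3=I  mem[L0]=20
19. P2: load  L4  bus=[BusRd]  L4: P0=I P1=S P2=S P3=I  mem[L4]=30
20. P1: store L3 := 58  bus=[-]  L3: P0=I P1=M P2=I P3=I  mem[L3]=70
21. P3: load  L1  bus=[BusRd]  L1: P0=I P1=I P2=I P3=E  mem[L1]=0
22. P0: store L5 := 68  bus=[-]  L5: P0=M P1=I P2=I P3=I  mem[L5]=49
23. P2: load  L5  bus=[BusRd,Flush]  L5: P0=S P1=I P2=S P3=I  mem[L5]=68
24. P1: load  L5  bus=[BusRd]  L5: P0=S P1=S P2=S P3=I  mem[L5]=68

invalidations = 1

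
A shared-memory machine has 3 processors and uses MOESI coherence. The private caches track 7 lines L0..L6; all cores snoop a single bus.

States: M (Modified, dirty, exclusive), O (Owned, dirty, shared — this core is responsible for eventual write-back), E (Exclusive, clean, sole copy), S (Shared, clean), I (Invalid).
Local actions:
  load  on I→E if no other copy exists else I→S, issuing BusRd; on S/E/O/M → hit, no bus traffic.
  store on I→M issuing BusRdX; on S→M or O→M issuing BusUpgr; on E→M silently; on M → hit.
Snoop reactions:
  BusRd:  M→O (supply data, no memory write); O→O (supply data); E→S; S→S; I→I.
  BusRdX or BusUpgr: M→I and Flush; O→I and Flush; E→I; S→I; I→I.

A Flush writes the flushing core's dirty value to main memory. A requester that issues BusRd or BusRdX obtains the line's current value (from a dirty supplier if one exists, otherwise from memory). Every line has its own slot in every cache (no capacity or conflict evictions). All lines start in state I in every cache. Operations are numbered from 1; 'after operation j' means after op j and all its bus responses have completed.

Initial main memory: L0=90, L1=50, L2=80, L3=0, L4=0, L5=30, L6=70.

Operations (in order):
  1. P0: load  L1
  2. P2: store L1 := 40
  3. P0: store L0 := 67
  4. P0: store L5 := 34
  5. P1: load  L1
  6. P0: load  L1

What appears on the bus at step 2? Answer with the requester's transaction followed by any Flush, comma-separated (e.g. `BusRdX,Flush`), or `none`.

[1] P0: load  L1 | P0:E(50), P1:I, P2:I | bus: BusRd
[2] P2: store L1 := 40 | P0:I, P1:I, P2:M(40) | bus: BusRdX
[3] P0: store L0 := 67 | P0:M(67), P1:I, P2:I | bus: BusRdX
[4] P0: store L5 := 34 | P0:M(34), P1:I, P2:I | bus: BusRdX
[5] P1: load  L1 | P0:I, P1:S(40), P2:O(40) | bus: BusRd
[6] P0: load  L1 | P0:S(40), P1:S(40), P2:O(40) | bus: BusRd

bus = BusRdX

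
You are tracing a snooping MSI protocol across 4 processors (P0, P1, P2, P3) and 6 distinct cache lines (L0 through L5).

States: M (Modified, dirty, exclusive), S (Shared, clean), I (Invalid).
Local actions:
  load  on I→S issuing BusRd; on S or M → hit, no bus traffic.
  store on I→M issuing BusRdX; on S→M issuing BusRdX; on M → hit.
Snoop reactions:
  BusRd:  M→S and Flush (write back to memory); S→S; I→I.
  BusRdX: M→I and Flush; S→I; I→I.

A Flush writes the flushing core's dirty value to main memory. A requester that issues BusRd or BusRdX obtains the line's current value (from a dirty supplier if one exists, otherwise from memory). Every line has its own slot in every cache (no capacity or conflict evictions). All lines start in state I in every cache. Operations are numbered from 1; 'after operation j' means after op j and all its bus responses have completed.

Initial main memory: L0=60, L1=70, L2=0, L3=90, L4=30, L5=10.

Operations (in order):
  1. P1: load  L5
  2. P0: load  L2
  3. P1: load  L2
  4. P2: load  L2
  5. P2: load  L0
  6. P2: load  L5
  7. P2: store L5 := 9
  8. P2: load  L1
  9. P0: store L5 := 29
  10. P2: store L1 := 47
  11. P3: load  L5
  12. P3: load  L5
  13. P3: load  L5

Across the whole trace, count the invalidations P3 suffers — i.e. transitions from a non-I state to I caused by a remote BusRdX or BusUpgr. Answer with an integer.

1. P1: load  L5  bus=[BusRd]  L5: P0=I P1=S P2=I P3=I  mem[L5]=10
2. P0: load  L2  bus=[BusRd]  L2: P0=S P1=I P2=I P3=I  mem[L2]=0
3. P1: load  L2  bus=[BusRd]  L2: P0=S P1=S P2=I P3=I  mem[L2]=0
4. P2: load  L2  bus=[BusRd]  L2: P0=S P1=S P2=S P3=I  mem[L2]=0
5. P2: load  L0  bus=[BusRd]  L0: P0=I P1=I P2=S P3=I  mem[L0]=60
6. P2: load  L5  bus=[BusRd]  L5: P0=I P1=S P2=S P3=I  mem[L5]=10
7. P2: store L5 := 9  bus=[BusRdX]  L5: P0=I P1=I P2=M P3=I  mem[L5]=10
8. P2: load  L1  bus=[BusRd]  L1: P0=I P1=I P2=S P3=I  mem[L1]=70
9. P0: store L5 := 29  bus=[BusRdX,Flush]  L5: P0=M P1=I P2=I P3=I  mem[L5]=9
10. P2: store L1 := 47  bus=[BusRdX]  L1: P0=I P1=I P2=M P3=I  mem[L1]=70
11. P3: load  L5  bus=[BusRd,Flush]  L5: P0=S P1=I P2=I P3=S  mem[L5]=29
12. P3: load  L5  bus=[-]  L5: P0=S P1=I P2=I P3=S  mem[L5]=29
13. P3: load  L5  bus=[-]  L5: P0=S P1=I P2=I P3=S  mem[L5]=29

invalidations = 0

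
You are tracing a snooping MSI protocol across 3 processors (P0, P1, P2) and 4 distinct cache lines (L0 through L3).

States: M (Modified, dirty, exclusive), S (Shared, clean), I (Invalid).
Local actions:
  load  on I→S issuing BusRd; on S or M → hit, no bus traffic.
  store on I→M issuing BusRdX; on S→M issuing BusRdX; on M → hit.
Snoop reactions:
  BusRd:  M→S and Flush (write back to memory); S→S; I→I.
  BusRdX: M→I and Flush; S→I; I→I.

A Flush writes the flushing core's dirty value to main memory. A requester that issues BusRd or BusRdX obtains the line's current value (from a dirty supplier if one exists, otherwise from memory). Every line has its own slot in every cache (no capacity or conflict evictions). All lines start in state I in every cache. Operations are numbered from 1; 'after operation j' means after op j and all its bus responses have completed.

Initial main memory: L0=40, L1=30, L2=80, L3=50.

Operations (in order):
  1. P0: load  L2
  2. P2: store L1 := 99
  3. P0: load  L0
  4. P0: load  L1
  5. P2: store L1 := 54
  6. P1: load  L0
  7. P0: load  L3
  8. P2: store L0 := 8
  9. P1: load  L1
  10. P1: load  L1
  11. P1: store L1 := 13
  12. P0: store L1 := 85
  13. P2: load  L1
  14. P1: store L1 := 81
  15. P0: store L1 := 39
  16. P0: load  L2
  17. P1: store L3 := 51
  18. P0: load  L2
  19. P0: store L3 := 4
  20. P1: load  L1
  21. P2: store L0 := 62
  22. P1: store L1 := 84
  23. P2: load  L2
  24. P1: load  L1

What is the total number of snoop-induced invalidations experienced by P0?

1. P0: load  L2  bus=[BusRd]  L2: P0=S P1=I P2=I  mem[L2]=80
2. P2: store L1 := 99  bus=[BusRdX]  L1: P0=I P1=I P2=M  mem[L1]=30
3. P0: load  L0  bus=[BusRd]  L0: P0=S P1=I P2=I  mem[L0]=40
4. P0: load  L1  bus=[BusRd,Flush]  L1: P0=S P1=I P2=S  mem[L1]=99
5. P2: store L1 := 54  bus=[BusRdX]  L1: P0=I P1=I P2=M  mem[L1]=99
6. P1: load  L0  bus=[BusRd]  L0: P0=S P1=S P2=I  mem[L0]=40
7. P0: load  L3  bus=[BusRd]  L3: P0=S P1=I P2=I  mem[L3]=50
8. P2: store L0 := 8  bus=[BusRdX]  L0: P0=I P1=I P2=M  mem[L0]=40
9. P1: load  L1  bus=[BusRd,Flush]  L1: P0=I P1=S P2=S  mem[L1]=54
10. P1: load  L1  bus=[-]  L1: P0=I P1=S P2=S  mem[L1]=54
11. P1: store L1 := 13  bus=[BusRdX]  L1: P0=I P1=M P2=I  mem[L1]=54
12. P0: store L1 := 85  bus=[BusRdX,Flush]  L1: P0=M P1=I P2=I  mem[L1]=13
13. P2: load  L1  bus=[BusRd,Flush]  L1: P0=S P1=I P2=S  mem[L1]=85
14. P1: store L1 := 81  bus=[BusRdX]  L1: P0=I P1=M P2=I  mem[L1]=85
15. P0: store L1 := 39  bus=[BusRdX,Flush]  L1: P0=M P1=I P2=I  mem[L1]=81
16. P0: load  L2  bus=[-]  L2: P0=S P1=I P2=I  mem[L2]=80
17. P1: store L3 := 51  bus=[BusRdX]  L3: P0=I P1=M P2=I  mem[L3]=50
18. P0: load  L2  bus=[-]  L2: P0=S P1=I P2=I  mem[L2]=80
19. P0: store L3 := 4  bus=[BusRdX,Flush]  L3: P0=M P1=I P2=I  mem[L3]=51
20. P1: load  L1  bus=[BusRd,Flush]  L1: P0=S P1=S P2=I  mem[L1]=39
21. P2: store L0 := 62  bus=[-]  L0: P0=I P1=I P2=M  mem[L0]=40
22. P1: store L1 := 84  bus=[BusRdX]  L1: P0=I P1=M P2=I  mem[L1]=39
23. P2: load  L2  bus=[BusRd]  L2: P0=S P1=I P2=S  mem[L2]=80
24. P1: load  L1  bus=[-]  L1: P0=I P1=M P2=I  mem[L1]=39

invalidations = 5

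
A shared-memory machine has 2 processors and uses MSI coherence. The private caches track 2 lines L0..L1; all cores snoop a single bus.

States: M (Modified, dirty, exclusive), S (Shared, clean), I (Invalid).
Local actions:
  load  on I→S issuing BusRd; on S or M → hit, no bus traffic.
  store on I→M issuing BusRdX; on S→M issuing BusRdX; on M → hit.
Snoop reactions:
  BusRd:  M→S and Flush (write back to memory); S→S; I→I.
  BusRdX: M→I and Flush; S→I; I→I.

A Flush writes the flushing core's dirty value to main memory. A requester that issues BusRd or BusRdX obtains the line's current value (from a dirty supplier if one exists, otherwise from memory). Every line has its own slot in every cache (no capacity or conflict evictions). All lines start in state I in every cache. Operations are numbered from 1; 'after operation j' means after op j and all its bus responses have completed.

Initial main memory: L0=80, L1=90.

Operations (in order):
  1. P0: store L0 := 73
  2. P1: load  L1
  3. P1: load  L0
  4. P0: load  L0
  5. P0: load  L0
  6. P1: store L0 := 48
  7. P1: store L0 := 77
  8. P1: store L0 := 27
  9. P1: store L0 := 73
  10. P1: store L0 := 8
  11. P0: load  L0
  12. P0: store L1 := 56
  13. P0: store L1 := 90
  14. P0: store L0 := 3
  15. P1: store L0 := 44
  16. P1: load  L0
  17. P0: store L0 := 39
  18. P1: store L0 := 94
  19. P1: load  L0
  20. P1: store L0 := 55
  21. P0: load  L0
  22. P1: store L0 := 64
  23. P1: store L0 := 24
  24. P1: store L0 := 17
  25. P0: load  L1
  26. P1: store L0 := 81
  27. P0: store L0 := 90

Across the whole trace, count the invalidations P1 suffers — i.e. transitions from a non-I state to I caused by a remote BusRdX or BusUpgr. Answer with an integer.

[1] P0: store L0 := 73 | P0:M(73), P1:I | bus: BusRdX
[2] P1: load  L1 | P0:I, P1:S(90) | bus: BusRd
[3] P1: load  L0 | P0:S(73), P1:S(73) | bus: BusRd,Flush
[4] P0: load  L0 | P0:S(73), P1:S(73) | bus: none
[5] P0: load  L0 | P0:S(73), P1:S(73) | bus: none
[6] P1: store L0 := 48 | P0:I, P1:M(48) | bus: BusRdX
[7] P1: store L0 := 77 | P0:I, P1:M(77) | bus: none
[8] P1: store L0 := 27 | P0:I, P1:M(27) | bus: none
[9] P1: store L0 := 73 | P0:I, P1:M(73) | bus: none
[10] P1: store L0 := 8 | P0:I, P1:M(8) | bus: none
[11] P0: load  L0 | P0:S(8), P1:S(8) | bus: BusRd,Flush
[12] P0: store L1 := 56 | P0:M(56), P1:I | bus: BusRdX
[13] P0: store L1 := 90 | P0:M(90), P1:I | bus: none
[14] P0: store L0 := 3 | P0:M(3), P1:I | bus: BusRdX
[15] P1: store L0 := 44 | P0:I, P1:M(44) | bus: BusRdX,Flush
[16] P1: load  L0 | P0:I, P1:M(44) | bus: none
[17] P0: store L0 := 39 | P0:M(39), P1:I | bus: BusRdX,Flush
[18] P1: store L0 := 94 | P0:I, P1:M(94) | bus: BusRdX,Flush
[19] P1: load  L0 | P0:I, P1:M(94) | bus: none
[20] P1: store L0 := 55 | P0:I, P1:M(55) | bus: none
[21] P0: load  L0 | P0:S(55), P1:S(55) | bus: BusRd,Flush
[22] P1: store L0 := 64 | P0:I, P1:M(64) | bus: BusRdX
[23] P1: store L0 := 24 | P0:I, P1:M(24) | bus: none
[24] P1: store L0 := 17 | P0:I, P1:M(17) | bus: none
[25] P0: load  L1 | P0:M(90), P1:I | bus: none
[26] P1: store L0 := 81 | P0:I, P1:M(81) | bus: none
[27] P0: store L0 := 90 | P0:M(90), P1:I | bus: BusRdX,Flush

invalidations = 4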